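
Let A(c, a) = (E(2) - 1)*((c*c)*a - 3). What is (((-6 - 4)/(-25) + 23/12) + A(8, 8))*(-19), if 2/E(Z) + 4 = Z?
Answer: 1157879/60 ≈ 19298.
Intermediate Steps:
E(Z) = 2/(-4 + Z)
A(c, a) = 6 - 2*a*c² (A(c, a) = (2/(-4 + 2) - 1)*((c*c)*a - 3) = (2/(-2) - 1)*(c²*a - 3) = (2*(-½) - 1)*(a*c² - 3) = (-1 - 1)*(-3 + a*c²) = -2*(-3 + a*c²) = 6 - 2*a*c²)
(((-6 - 4)/(-25) + 23/12) + A(8, 8))*(-19) = (((-6 - 4)/(-25) + 23/12) + (6 - 2*8*8²))*(-19) = ((-10*(-1/25) + 23*(1/12)) + (6 - 2*8*64))*(-19) = ((⅖ + 23/12) + (6 - 1024))*(-19) = (139/60 - 1018)*(-19) = -60941/60*(-19) = 1157879/60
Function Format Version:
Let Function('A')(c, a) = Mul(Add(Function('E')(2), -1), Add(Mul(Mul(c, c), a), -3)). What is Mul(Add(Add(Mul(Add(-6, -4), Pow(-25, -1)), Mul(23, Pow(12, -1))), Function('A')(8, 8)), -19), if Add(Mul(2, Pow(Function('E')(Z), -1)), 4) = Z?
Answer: Rational(1157879, 60) ≈ 19298.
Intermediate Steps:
Function('E')(Z) = Mul(2, Pow(Add(-4, Z), -1))
Function('A')(c, a) = Add(6, Mul(-2, a, Pow(c, 2))) (Function('A')(c, a) = Mul(Add(Mul(2, Pow(Add(-4, 2), -1)), -1), Add(Mul(Mul(c, c), a), -3)) = Mul(Add(Mul(2, Pow(-2, -1)), -1), Add(Mul(Pow(c, 2), a), -3)) = Mul(Add(Mul(2, Rational(-1, 2)), -1), Add(Mul(a, Pow(c, 2)), -3)) = Mul(Add(-1, -1), Add(-3, Mul(a, Pow(c, 2)))) = Mul(-2, Add(-3, Mul(a, Pow(c, 2)))) = Add(6, Mul(-2, a, Pow(c, 2))))
Mul(Add(Add(Mul(Add(-6, -4), Pow(-25, -1)), Mul(23, Pow(12, -1))), Function('A')(8, 8)), -19) = Mul(Add(Add(Mul(Add(-6, -4), Pow(-25, -1)), Mul(23, Pow(12, -1))), Add(6, Mul(-2, 8, Pow(8, 2)))), -19) = Mul(Add(Add(Mul(-10, Rational(-1, 25)), Mul(23, Rational(1, 12))), Add(6, Mul(-2, 8, 64))), -19) = Mul(Add(Add(Rational(2, 5), Rational(23, 12)), Add(6, -1024)), -19) = Mul(Add(Rational(139, 60), -1018), -19) = Mul(Rational(-60941, 60), -19) = Rational(1157879, 60)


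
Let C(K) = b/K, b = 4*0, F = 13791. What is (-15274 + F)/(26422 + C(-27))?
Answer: -1483/26422 ≈ -0.056127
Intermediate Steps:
b = 0
C(K) = 0 (C(K) = 0/K = 0)
(-15274 + F)/(26422 + C(-27)) = (-15274 + 13791)/(26422 + 0) = -1483/26422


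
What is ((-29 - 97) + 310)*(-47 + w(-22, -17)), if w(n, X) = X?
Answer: -11776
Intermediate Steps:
((-29 - 97) + 310)*(-47 + w(-22, -17)) = ((-29 - 97) + 310)*(-47 - 17) = (-126 + 310)*(-64) = 184*(-64) = -11776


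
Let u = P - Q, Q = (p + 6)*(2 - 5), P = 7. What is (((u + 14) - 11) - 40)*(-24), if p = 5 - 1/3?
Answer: -48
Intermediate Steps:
p = 14/3 (p = 5 - 1*1/3 = 5 - 1/3 = 14/3 ≈ 4.6667)
Q = -32 (Q = (14/3 + 6)*(2 - 5) = (32/3)*(-3) = -32)
u = 39 (u = 7 - 1*(-32) = 7 + 32 = 39)
(((u + 14) - 11) - 40)*(-24) = (((39 + 14) - 11) - 40)*(-24) = ((53 - 11) - 40)*(-24) = (42 - 40)*(-24) = 2*(-24) = -48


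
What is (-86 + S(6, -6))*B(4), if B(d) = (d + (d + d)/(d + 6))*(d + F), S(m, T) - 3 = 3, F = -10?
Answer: 2304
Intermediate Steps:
S(m, T) = 6 (S(m, T) = 3 + 3 = 6)
B(d) = (-10 + d)*(d + 2*d/(6 + d)) (B(d) = (d + (d + d)/(d + 6))*(d - 10) = (d + (2*d)/(6 + d))*(-10 + d) = (d + 2*d/(6 + d))*(-10 + d) = (-10 + d)*(d + 2*d/(6 + d)))
(-86 + S(6, -6))*B(4) = (-86 + 6)*(4*(-80 + 4**2 - 2*4)/(6 + 4)) = -320*(-80 + 16 - 8)/10 = -320*(-72)/10 = -80*(-144/5) = 2304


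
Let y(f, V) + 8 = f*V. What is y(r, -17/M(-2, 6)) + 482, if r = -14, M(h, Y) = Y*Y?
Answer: 8651/18 ≈ 480.61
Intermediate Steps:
M(h, Y) = Y**2
y(f, V) = -8 + V*f (y(f, V) = -8 + f*V = -8 + V*f)
y(r, -17/M(-2, 6)) + 482 = (-8 - 17/(6**2)*(-14)) + 482 = (-8 - 17/36*(-14)) + 482 = (-8 + 119/18) + 482 = -25/18 + 482 = 8651/18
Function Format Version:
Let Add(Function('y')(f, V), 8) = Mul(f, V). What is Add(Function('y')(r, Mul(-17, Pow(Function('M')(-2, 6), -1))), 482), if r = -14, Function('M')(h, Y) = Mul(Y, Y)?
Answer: Rational(8651, 18) ≈ 480.61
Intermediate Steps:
Function('M')(h, Y) = Pow(Y, 2)
Function('y')(f, V) = Add(-8, Mul(V, f)) (Function('y')(f, V) = Add(-8, Mul(f, V)) = Add(-8, Mul(V, f)))
Add(Function('y')(r, Mul(-17, Pow(Function('M')(-2, 6), -1))), 482) = Add(Add(-8, Mul(Mul(-17, Pow(Pow(6, 2), -1)), -14)), 482) = Add(Add(-8, Mul(Mul(-17, Pow(36, -1)), -14)), 482) = Add(Add(-8, Mul(Mul(-17, Rational(1, 36)), -14)), 482) = Add(Add(-8, Mul(Rational(-17, 36), -14)), 482) = Add(Add(-8, Rational(119, 18)), 482) = Add(Rational(-25, 18), 482) = Rational(8651, 18)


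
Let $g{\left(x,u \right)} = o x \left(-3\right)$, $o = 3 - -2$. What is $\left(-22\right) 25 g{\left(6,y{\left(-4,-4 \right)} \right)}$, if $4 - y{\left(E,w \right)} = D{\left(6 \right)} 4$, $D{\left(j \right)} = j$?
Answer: $49500$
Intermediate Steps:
$o = 5$ ($o = 3 + 2 = 5$)
$y{\left(E,w \right)} = -20$ ($y{\left(E,w \right)} = 4 - 6 \cdot 4 = 4 - 24 = -20$)
$g{\left(x,u \right)} = - 15 x$ ($g{\left(x,u \right)} = 5 x \left(-3\right) = - 15 x$)
$\left(-22\right) 25 g{\left(6,y{\left(-4,-4 \right)} \right)} = \left(-22\right) 25 \left(\left(-15\right) 6\right) = \left(-550\right) \left(-90\right) = 49500$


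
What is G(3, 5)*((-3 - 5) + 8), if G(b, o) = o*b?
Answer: 0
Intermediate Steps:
G(b, o) = b*o
G(3, 5)*((-3 - 5) + 8) = (3*5)*((-3 - 5) + 8) = 15*(-8 + 8) = 15*0 = 0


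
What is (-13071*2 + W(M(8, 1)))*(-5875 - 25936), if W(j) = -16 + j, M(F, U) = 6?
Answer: 831921272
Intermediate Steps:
(-13071*2 + W(M(8, 1)))*(-5875 - 25936) = (-13071*2 + (-16 + 6))*(-5875 - 25936) = (-26142 - 10)*(-31811) = -26152*(-31811) = 831921272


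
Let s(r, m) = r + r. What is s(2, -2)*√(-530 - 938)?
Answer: 8*I*√367 ≈ 153.26*I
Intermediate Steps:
s(r, m) = 2*r
s(2, -2)*√(-530 - 938) = (2*2)*√(-530 - 938) = 4*√(-1468) = 4*(2*I*√367) = 8*I*√367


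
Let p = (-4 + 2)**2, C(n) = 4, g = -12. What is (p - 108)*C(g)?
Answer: -416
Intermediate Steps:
p = 4 (p = (-2)**2 = 4)
(p - 108)*C(g) = (4 - 108)*4 = -104*4 = -416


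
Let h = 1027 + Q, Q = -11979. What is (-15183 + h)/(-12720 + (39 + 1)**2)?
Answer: 5227/2224 ≈ 2.3503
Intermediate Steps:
h = -10952 (h = 1027 - 11979 = -10952)
(-15183 + h)/(-12720 + (39 + 1)**2) = (-15183 - 10952)/(-12720 + (39 + 1)**2) = -26135/(-12720 + 40**2) = -26135/(-12720 + 1600) = -26135/(-11120) = -26135*(-1/11120) = 5227/2224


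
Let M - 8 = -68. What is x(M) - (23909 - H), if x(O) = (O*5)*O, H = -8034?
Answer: -13943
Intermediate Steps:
M = -60 (M = 8 - 68 = -60)
x(O) = 5*O² (x(O) = (5*O)*O = 5*O²)
x(M) - (23909 - H) = 5*(-60)² - (23909 - 1*(-8034)) = 5*3600 - (23909 + 8034) = 18000 - 1*31943 = 18000 - 31943 = -13943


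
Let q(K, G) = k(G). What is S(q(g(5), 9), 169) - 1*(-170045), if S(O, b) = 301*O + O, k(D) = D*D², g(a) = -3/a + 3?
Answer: 390203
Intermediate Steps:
g(a) = 3 - 3/a
k(D) = D³
q(K, G) = G³
S(O, b) = 302*O
S(q(g(5), 9), 169) - 1*(-170045) = 302*9³ - 1*(-170045) = 302*729 + 170045 = 220158 + 170045 = 390203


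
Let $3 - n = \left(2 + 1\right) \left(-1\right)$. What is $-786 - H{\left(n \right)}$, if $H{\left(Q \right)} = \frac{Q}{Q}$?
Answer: $-787$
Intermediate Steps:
$n = 6$ ($n = 3 - \left(2 + 1\right) \left(-1\right) = 3 - 3 \left(-1\right) = 3 - -3 = 3 + 3 = 6$)
$H{\left(Q \right)} = 1$
$-786 - H{\left(n \right)} = -786 - 1 = -787$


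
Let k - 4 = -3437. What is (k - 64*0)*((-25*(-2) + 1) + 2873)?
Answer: -10038092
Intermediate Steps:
k = -3433 (k = 4 - 3437 = -3433)
(k - 64*0)*((-25*(-2) + 1) + 2873) = (-3433 - 64*0)*((-25*(-2) + 1) + 2873) = (-3433 + 0)*((50 + 1) + 2873) = -3433*(51 + 2873) = -3433*2924 = -10038092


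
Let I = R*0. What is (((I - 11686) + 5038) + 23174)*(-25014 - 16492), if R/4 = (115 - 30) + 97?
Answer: -685928156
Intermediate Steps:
R = 728 (R = 4*((115 - 30) + 97) = 4*(85 + 97) = 4*182 = 728)
I = 0 (I = 728*0 = 0)
(((I - 11686) + 5038) + 23174)*(-25014 - 16492) = (((0 - 11686) + 5038) + 23174)*(-25014 - 16492) = ((-11686 + 5038) + 23174)*(-41506) = (-6648 + 23174)*(-41506) = 16526*(-41506) = -685928156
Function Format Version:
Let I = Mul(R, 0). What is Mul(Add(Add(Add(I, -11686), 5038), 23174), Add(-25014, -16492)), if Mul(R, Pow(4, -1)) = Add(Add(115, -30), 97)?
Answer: -685928156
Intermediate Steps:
R = 728 (R = Mul(4, Add(Add(115, -30), 97)) = Mul(4, Add(85, 97)) = Mul(4, 182) = 728)
I = 0 (I = Mul(728, 0) = 0)
Mul(Add(Add(Add(I, -11686), 5038), 23174), Add(-25014, -16492)) = Mul(Add(Add(Add(0, -11686), 5038), 23174), Add(-25014, -16492)) = Mul(Add(Add(-11686, 5038), 23174), -41506) = Mul(Add(-6648, 23174), -41506) = Mul(16526, -41506) = -685928156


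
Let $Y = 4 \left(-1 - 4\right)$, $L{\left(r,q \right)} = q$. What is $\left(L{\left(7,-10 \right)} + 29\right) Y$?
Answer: $-380$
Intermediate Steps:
$Y = -20$ ($Y = 4 \left(-1 - 4\right) = 4 \left(-5\right) = -20$)
$\left(L{\left(7,-10 \right)} + 29\right) Y = \left(-10 + 29\right) \left(-20\right) = 19 \left(-20\right) = -380$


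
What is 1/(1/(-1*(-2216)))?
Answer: 2216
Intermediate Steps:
1/(1/(-1*(-2216))) = 1/(1/2216) = 2216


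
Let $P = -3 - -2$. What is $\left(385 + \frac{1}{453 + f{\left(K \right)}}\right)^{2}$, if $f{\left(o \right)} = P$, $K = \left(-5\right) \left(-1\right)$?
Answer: $\frac{30283308441}{204304} \approx 1.4823 \cdot 10^{5}$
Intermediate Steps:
$K = 5$
$P = -1$ ($P = -3 + 2 = -1$)
$f{\left(o \right)} = -1$
$\left(385 + \frac{1}{453 + f{\left(K \right)}}\right)^{2} = \left(385 + \frac{1}{453 - 1}\right)^{2} = \left(385 + \frac{1}{452}\right)^{2} = \left(\frac{174021}{452}\right)^{2} = \frac{30283308441}{204304}$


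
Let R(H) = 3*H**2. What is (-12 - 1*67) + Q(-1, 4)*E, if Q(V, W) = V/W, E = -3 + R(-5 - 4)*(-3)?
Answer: 104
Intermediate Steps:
E = -732 (E = -3 + (3*(-5 - 4)**2)*(-3) = -3 + (3*(-9)**2)*(-3) = -3 + (3*81)*(-3) = -3 + 243*(-3) = -3 - 729 = -732)
(-12 - 1*67) + Q(-1, 4)*E = (-12 - 1*67) - 1/4*(-732) = (-12 - 67) - 1*1/4*(-732) = -79 - 1/4*(-732) = -79 + 183 = 104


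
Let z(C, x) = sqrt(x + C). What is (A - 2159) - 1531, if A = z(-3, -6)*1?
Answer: -3690 + 3*I ≈ -3690.0 + 3.0*I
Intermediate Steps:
z(C, x) = sqrt(C + x)
A = 3*I (A = sqrt(-3 - 6)*1 = sqrt(-9)*1 = (3*I)*1 = 3*I ≈ 3.0*I)
(A - 2159) - 1531 = (3*I - 2159) - 1531 = (-2159 + 3*I) - 1531 = -3690 + 3*I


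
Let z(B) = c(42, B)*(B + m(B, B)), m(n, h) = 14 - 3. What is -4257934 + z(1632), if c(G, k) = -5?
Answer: -4266149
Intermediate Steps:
m(n, h) = 11
z(B) = -55 - 5*B (z(B) = -5*(B + 11) = -5*(11 + B) = -55 - 5*B)
-4257934 + z(1632) = -4257934 + (-55 - 5*1632) = -4257934 + (-55 - 8160) = -4257934 - 8215 = -4266149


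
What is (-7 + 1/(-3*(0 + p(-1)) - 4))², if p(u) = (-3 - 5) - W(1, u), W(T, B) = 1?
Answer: 25600/529 ≈ 48.393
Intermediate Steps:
p(u) = -9 (p(u) = (-3 - 5) - 1*1 = -8 - 1 = -9)
(-7 + 1/(-3*(0 + p(-1)) - 4))² = (-7 + 1/(-3*(0 - 9) - 4))² = (-7 + 1/(-3*(-9) - 4))² = (-7 + 1/(27 - 4))² = (-7 + 1/23)² = (-160/23)² = 25600/529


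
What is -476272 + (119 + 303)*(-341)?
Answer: -620174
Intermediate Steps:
-476272 + (119 + 303)*(-341) = -476272 + 422*(-341) = -476272 - 143902 = -620174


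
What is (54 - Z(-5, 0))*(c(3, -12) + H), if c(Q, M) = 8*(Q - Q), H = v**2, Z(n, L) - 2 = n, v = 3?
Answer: 513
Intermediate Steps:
Z(n, L) = 2 + n
H = 9 (H = 3**2 = 9)
c(Q, M) = 0 (c(Q, M) = 8*0 = 0)
(54 - Z(-5, 0))*(c(3, -12) + H) = (54 - (2 - 5))*(0 + 9) = (54 - 1*(-3))*9 = (54 + 3)*9 = 57*9 = 513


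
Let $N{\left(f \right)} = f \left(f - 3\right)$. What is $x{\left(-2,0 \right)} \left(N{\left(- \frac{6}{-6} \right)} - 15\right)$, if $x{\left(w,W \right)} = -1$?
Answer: $17$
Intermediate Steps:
$N{\left(f \right)} = f \left(-3 + f\right)$
$x{\left(-2,0 \right)} \left(N{\left(- \frac{6}{-6} \right)} - 15\right) = - (- \frac{6}{-6} \left(-3 - \frac{6}{-6}\right) - 15) = - (\left(-6\right) \left(- \frac{1}{6}\right) \left(-3 - -1\right) - 15) = - (1 \left(-3 + 1\right) - 15) = - (1 \left(-2\right) - 15) = - (-2 - 15) = \left(-1\right) \left(-17\right) = 17$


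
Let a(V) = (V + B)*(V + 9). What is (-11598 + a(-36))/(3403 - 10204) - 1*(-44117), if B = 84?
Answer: 100017537/2267 ≈ 44119.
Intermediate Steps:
a(V) = (9 + V)*(84 + V) (a(V) = (V + 84)*(V + 9) = (84 + V)*(9 + V) = (9 + V)*(84 + V))
(-11598 + a(-36))/(3403 - 10204) - 1*(-44117) = (-11598 + (756 + (-36)² + 93*(-36)))/(3403 - 10204) - 1*(-44117) = (-11598 + (756 + 1296 - 3348))/(-6801) + 44117 = (-11598 - 1296)*(-1/6801) + 44117 = -12894*(-1/6801) + 44117 = 4298/2267 + 44117 = 100017537/2267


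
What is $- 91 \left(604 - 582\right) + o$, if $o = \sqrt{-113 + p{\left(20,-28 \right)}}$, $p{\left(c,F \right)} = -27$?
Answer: $-2002 + 2 i \sqrt{35} \approx -2002.0 + 11.832 i$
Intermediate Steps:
$o = 2 i \sqrt{35}$ ($o = \sqrt{-113 - 27} = \sqrt{-140} = 2 i \sqrt{35} \approx 11.832 i$)
$- 91 \left(604 - 582\right) + o = - 91 \left(604 - 582\right) + 2 i \sqrt{35} = \left(-91\right) 22 + 2 i \sqrt{35} = -2002 + 2 i \sqrt{35}$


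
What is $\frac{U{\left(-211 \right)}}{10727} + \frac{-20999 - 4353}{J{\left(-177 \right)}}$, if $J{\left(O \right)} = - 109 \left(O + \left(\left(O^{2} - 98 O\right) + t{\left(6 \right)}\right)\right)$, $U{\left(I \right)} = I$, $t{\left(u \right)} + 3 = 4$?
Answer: $- \frac{843477597}{56707116257} \approx -0.014874$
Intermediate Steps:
$t{\left(u \right)} = 1$ ($t{\left(u \right)} = -3 + 4 = 1$)
$J{\left(O \right)} = -109 - 109 O^{2} + 10573 O$ ($J{\left(O \right)} = - 109 \left(O + \left(\left(O^{2} - 98 O\right) + 1\right)\right) = - 109 \left(O + \left(1 + O^{2} - 98 O\right)\right) = - 109 \left(1 + O^{2} - 97 O\right) = -109 - 109 O^{2} + 10573 O$)
$\frac{U{\left(-211 \right)}}{10727} + \frac{-20999 - 4353}{J{\left(-177 \right)}} = - \frac{211}{10727} + \frac{-20999 - 4353}{-109 - 109 \left(-177\right)^{2} + 10573 \left(-177\right)} = \left(-211\right) \frac{1}{10727} - \frac{25352}{-109 - 3414861 - 1871421} = - \frac{211}{10727} - \frac{25352}{-109 - 3414861 - 1871421} = - \frac{211}{10727} - \frac{25352}{-5286391} = - \frac{211}{10727} - - \frac{25352}{5286391} = - \frac{211}{10727} + \frac{25352}{5286391} = - \frac{843477597}{56707116257}$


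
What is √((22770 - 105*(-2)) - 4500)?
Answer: 4*√1155 ≈ 135.94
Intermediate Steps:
√((22770 - 105*(-2)) - 4500) = √((22770 - 1*(-210)) - 4500) = √((22770 + 210) - 4500) = √(22980 - 4500) = √18480 = 4*√1155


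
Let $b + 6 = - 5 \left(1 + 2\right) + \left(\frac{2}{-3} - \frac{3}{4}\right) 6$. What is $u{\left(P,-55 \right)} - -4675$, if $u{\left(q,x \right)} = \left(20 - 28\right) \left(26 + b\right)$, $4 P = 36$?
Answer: $4703$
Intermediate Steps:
$P = 9$ ($P = \frac{1}{4} \cdot 36 = 9$)
$b = - \frac{59}{2}$ ($b = -6 + \left(- 5 \left(1 + 2\right) + \left(\frac{2}{-3} - \frac{3}{4}\right) 6\right) = -6 - \left(15 - \left(2 \left(- \frac{1}{3}\right) - \frac{3}{4}\right) 6\right) = -6 - \left(15 - \left(- \frac{2}{3} - \frac{3}{4}\right) 6\right) = -6 - \frac{47}{2} = - \frac{59}{2} \approx -29.5$)
$u{\left(q,x \right)} = 28$ ($u{\left(q,x \right)} = \left(20 - 28\right) \left(26 - \frac{59}{2}\right) = \left(-8\right) \left(- \frac{7}{2}\right) = 28$)
$u{\left(P,-55 \right)} - -4675 = 28 - -4675 = 28 + 4675 = 4703$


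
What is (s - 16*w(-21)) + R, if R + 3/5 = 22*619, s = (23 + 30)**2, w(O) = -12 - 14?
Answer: 84212/5 ≈ 16842.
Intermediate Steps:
w(O) = -26
s = 2809 (s = 53**2 = 2809)
R = 68087/5 (R = -3/5 + 22*619 = -3/5 + 13618 = 68087/5 ≈ 13617.)
(s - 16*w(-21)) + R = (2809 - 16*(-26)) + 68087/5 = (2809 + 416) + 68087/5 = 3225 + 68087/5 = 84212/5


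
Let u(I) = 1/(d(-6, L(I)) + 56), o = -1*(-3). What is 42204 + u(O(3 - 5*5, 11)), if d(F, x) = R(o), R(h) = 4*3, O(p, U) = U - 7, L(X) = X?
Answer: 2869873/68 ≈ 42204.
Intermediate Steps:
O(p, U) = -7 + U
o = 3
R(h) = 12
d(F, x) = 12
u(I) = 1/68 (u(I) = 1/(12 + 56) = 1/68)
42204 + u(O(3 - 5*5, 11)) = 42204 + 1/68 = 2869873/68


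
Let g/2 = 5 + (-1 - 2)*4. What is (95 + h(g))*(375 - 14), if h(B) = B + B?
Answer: 24187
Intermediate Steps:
g = -14 (g = 2*(5 + (-1 - 2)*4) = 2*(5 - 3*4) = 2*(5 - 12) = 2*(-7) = -14)
h(B) = 2*B
(95 + h(g))*(375 - 14) = (95 + 2*(-14))*(375 - 14) = (95 - 28)*361 = 67*361 = 24187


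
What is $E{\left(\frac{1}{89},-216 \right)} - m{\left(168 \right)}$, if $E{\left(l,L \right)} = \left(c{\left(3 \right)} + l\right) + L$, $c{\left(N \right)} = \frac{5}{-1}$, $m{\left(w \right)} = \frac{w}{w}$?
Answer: $- \frac{19757}{89} \approx -221.99$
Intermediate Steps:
$m{\left(w \right)} = 1$
$c{\left(N \right)} = -5$ ($c{\left(N \right)} = 5 \left(-1\right) = -5$)
$E{\left(l,L \right)} = -5 + L + l$ ($E{\left(l,L \right)} = \left(-5 + l\right) + L = -5 + L + l$)
$E{\left(\frac{1}{89},-216 \right)} - m{\left(168 \right)} = \left(-5 - 216 + \frac{1}{89}\right) - 1 = - \frac{19668}{89} - 1 = - \frac{19757}{89}$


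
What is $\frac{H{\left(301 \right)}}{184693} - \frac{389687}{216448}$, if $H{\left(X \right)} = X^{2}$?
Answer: $- \frac{52362055843}{39976430464} \approx -1.3098$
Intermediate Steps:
$\frac{H{\left(301 \right)}}{184693} - \frac{389687}{216448} = \frac{301^{2}}{184693} - \frac{389687}{216448} = 90601 \cdot \frac{1}{184693} - \frac{389687}{216448} = \frac{90601}{184693} - \frac{389687}{216448} = - \frac{52362055843}{39976430464}$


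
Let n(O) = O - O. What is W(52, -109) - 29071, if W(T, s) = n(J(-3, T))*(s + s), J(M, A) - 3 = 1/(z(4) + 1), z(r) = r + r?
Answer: -29071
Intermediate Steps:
z(r) = 2*r
J(M, A) = 28/9 (J(M, A) = 3 + 1/(2*4 + 1) = 3 + 1/(8 + 1) = 3 + 1/9 = 28/9)
n(O) = 0
W(T, s) = 0 (W(T, s) = 0*(s + s) = 0*(2*s) = 0)
W(52, -109) - 29071 = 0 - 29071 = -29071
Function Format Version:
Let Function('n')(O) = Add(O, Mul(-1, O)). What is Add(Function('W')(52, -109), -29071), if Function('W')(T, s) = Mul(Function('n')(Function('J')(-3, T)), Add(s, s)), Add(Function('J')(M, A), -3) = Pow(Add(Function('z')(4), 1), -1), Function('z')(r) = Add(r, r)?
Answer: -29071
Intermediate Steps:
Function('z')(r) = Mul(2, r)
Function('J')(M, A) = Rational(28, 9) (Function('J')(M, A) = Add(3, Pow(Add(Mul(2, 4), 1), -1)) = Add(3, Pow(Add(8, 1), -1)) = Add(3, Pow(9, -1)) = Add(3, Rational(1, 9)) = Rational(28, 9))
Function('n')(O) = 0
Function('W')(T, s) = 0 (Function('W')(T, s) = Mul(0, Add(s, s)) = Mul(0, Mul(2, s)) = 0)
Add(Function('W')(52, -109), -29071) = Add(0, -29071) = -29071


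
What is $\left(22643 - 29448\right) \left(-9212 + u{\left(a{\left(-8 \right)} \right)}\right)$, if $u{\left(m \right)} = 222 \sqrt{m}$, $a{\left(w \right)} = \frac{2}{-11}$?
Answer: $62687660 - \frac{1510710 i \sqrt{22}}{11} \approx 6.2688 \cdot 10^{7} - 6.4417 \cdot 10^{5} i$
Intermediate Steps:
$a{\left(w \right)} = - \frac{2}{11}$ ($a{\left(w \right)} = 2 \left(- \frac{1}{11}\right) = - \frac{2}{11}$)
$\left(22643 - 29448\right) \left(-9212 + u{\left(a{\left(-8 \right)} \right)}\right) = \left(22643 - 29448\right) \left(-9212 + 222 \sqrt{- \frac{2}{11}}\right) = - 6805 \left(-9212 + 222 \frac{i \sqrt{22}}{11}\right) = - 6805 \left(-9212 + \frac{222 i \sqrt{22}}{11}\right) = 62687660 - \frac{1510710 i \sqrt{22}}{11}$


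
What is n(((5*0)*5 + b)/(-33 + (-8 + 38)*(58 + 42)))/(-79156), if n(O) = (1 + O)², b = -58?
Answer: -8462281/696817312884 ≈ -1.2144e-5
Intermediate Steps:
n(((5*0)*5 + b)/(-33 + (-8 + 38)*(58 + 42)))/(-79156) = (1 + ((5*0)*5 - 58)/(-33 + (-8 + 38)*(58 + 42)))²/(-79156) = (1 + (0*5 - 58)/(-33 + 30*100))²*(-1/79156) = (1 + (0 - 58)/(-33 + 3000))²*(-1/79156) = (1 - 58/2967)²*(-1/79156) = (2909/2967)²*(-1/79156) = (8462281/8803089)*(-1/79156) = -8462281/696817312884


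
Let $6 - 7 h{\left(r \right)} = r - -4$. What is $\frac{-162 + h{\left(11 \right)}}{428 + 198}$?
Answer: $- \frac{1143}{4382} \approx -0.26084$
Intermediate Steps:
$h{\left(r \right)} = \frac{2}{7} - \frac{r}{7}$ ($h{\left(r \right)} = \frac{6}{7} - \frac{r - -4}{7} = \frac{6}{7} - \frac{r + 4}{7} = \frac{6}{7} - \frac{4 + r}{7} = \frac{6}{7} - \left(\frac{4}{7} + \frac{r}{7}\right) = \frac{2}{7} - \frac{r}{7}$)
$\frac{-162 + h{\left(11 \right)}}{428 + 198} = \frac{-162 + \left(\frac{2}{7} - \frac{11}{7}\right)}{428 + 198} = \frac{-162 + \left(\frac{2}{7} - \frac{11}{7}\right)}{626} = \left(-162 - \frac{9}{7}\right) \frac{1}{626} = \left(- \frac{1143}{7}\right) \frac{1}{626} = - \frac{1143}{4382}$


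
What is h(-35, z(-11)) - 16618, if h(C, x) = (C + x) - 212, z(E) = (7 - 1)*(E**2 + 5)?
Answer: -16109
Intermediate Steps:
z(E) = 30 + 6*E**2 (z(E) = 6*(5 + E**2) = 30 + 6*E**2)
h(C, x) = -212 + C + x
h(-35, z(-11)) - 16618 = (-212 - 35 + (30 + 6*(-11)**2)) - 16618 = (-212 - 35 + (30 + 6*121)) - 16618 = (-212 - 35 + (30 + 726)) - 16618 = (-212 - 35 + 756) - 16618 = 509 - 16618 = -16109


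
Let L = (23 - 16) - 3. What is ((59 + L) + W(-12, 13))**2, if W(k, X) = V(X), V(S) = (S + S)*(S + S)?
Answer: 546121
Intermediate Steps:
L = 4 (L = 7 - 3 = 4)
V(S) = 4*S**2 (V(S) = (2*S)*(2*S) = 4*S**2)
W(k, X) = 4*X**2
((59 + L) + W(-12, 13))**2 = ((59 + 4) + 4*13**2)**2 = (63 + 4*169)**2 = (63 + 676)**2 = 739**2 = 546121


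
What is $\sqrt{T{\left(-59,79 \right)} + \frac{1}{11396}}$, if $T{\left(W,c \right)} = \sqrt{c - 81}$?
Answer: $\frac{\sqrt{2849 + 32467204 i \sqrt{2}}}{5698} \approx 0.84092 + 0.84087 i$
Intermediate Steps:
$T{\left(W,c \right)} = \sqrt{-81 + c}$
$\sqrt{T{\left(-59,79 \right)} + \frac{1}{11396}} = \sqrt{\sqrt{-81 + 79} + \frac{1}{11396}} = \sqrt{\sqrt{-2} + \frac{1}{11396}} = \sqrt{i \sqrt{2} + \frac{1}{11396}} = \sqrt{\frac{1}{11396} + i \sqrt{2}}$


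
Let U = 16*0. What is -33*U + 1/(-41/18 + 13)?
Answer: 18/193 ≈ 0.093264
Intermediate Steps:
U = 0
-33*U + 1/(-41/18 + 13) = -33*0 + 1/(-41/18 + 13) = 0 + 1/(-41*1/18 + 13) = 0 + 1/(-41/18 + 13) = 0 + 1/(193/18) = 0 + 18/193 = 18/193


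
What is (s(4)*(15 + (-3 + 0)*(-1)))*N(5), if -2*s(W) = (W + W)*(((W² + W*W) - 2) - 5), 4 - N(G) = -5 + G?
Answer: -7200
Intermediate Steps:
N(G) = 9 - G (N(G) = 4 - (-5 + G) = 4 + (5 - G) = 9 - G)
s(W) = -W*(-7 + 2*W²) (s(W) = -(W + W)*(((W² + W*W) - 2) - 5)/2 = -2*W*(((W² + W²) - 2) - 5)/2 = -2*W*((2*W² - 2) - 5)/2 = -2*W*((-2 + 2*W²) - 5)/2 = -2*W*(-7 + 2*W²)/2 = -W*(-7 + 2*W²))
(s(4)*(15 + (-3 + 0)*(-1)))*N(5) = ((4*(7 - 2*4²))*(15 + (-3 + 0)*(-1)))*(9 - 1*5) = ((4*(7 - 2*16))*(15 - 3*(-1)))*(9 - 5) = ((4*(7 - 32))*(15 + 3))*4 = ((4*(-25))*18)*4 = -100*18*4 = -1800*4 = -7200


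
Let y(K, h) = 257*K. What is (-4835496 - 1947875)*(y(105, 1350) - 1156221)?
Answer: 7660026734556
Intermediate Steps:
(-4835496 - 1947875)*(y(105, 1350) - 1156221) = (-4835496 - 1947875)*(257*105 - 1156221) = -6783371*(26985 - 1156221) = -6783371*(-1129236) = 7660026734556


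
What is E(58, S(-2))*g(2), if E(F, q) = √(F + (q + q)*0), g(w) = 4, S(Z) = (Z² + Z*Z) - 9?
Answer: 4*√58 ≈ 30.463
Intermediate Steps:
S(Z) = -9 + 2*Z² (S(Z) = (Z² + Z²) - 9 = 2*Z² - 9 = -9 + 2*Z²)
E(F, q) = √F (E(F, q) = √(F + (2*q)*0) = √(F + 0) = √F)
E(58, S(-2))*g(2) = √58*4 = 4*√58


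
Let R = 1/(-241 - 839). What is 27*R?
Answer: -1/40 ≈ -0.025000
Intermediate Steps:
R = -1/1080 (R = 1/(-1080) = -1/1080 ≈ -0.00092593)
27*R = 27*(-1/1080) = -1/40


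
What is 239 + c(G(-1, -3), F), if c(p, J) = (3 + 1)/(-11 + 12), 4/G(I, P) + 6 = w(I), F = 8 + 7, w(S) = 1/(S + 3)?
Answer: 243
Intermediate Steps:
w(S) = 1/(3 + S)
F = 15
G(I, P) = 4/(-6 + 1/(3 + I))
c(p, J) = 4 (c(p, J) = 4/1 = 4*1 = 4)
239 + c(G(-1, -3), F) = 239 + 4 = 243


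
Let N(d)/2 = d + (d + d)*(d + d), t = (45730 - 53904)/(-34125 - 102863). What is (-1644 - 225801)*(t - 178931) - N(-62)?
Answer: 2787494639537783/68494 ≈ 4.0697e+10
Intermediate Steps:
t = 4087/68494 (t = -8174/(-136988) = -8174*(-1/136988) = 4087/68494 ≈ 0.059669)
N(d) = 2*d + 8*d**2 (N(d) = 2*(d + (d + d)*(d + d)) = 2*(d + (2*d)*(2*d)) = 2*(d + 4*d**2) = 2*d + 8*d**2)
(-1644 - 225801)*(t - 178931) - N(-62) = (-1644 - 225801)*(4087/68494 - 178931) - 2*(-62)*(1 + 4*(-62)) = -227445*(-12255695827/68494) - 2*(-62)*(1 - 248) = 2787496737372015/68494 - 2*(-62)*(-247) = 2787496737372015/68494 - 1*30628 = 2787496737372015/68494 - 30628 = 2787494639537783/68494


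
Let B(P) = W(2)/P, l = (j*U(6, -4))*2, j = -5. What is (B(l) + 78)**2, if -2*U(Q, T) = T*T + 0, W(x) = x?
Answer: 9740641/1600 ≈ 6087.9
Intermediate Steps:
U(Q, T) = -T**2/2 (U(Q, T) = -(T*T + 0)/2 = -(T**2 + 0)/2 = -T**2/2)
l = 80 (l = -(-5)*(-4)**2/2*2 = -(-5)*16/2*2 = -5*(-8)*2 = 40*2 = 80)
B(P) = 2/P
(B(l) + 78)**2 = (2/80 + 78)**2 = (2*(1/80) + 78)**2 = (1/40 + 78)**2 = (3121/40)**2 = 9740641/1600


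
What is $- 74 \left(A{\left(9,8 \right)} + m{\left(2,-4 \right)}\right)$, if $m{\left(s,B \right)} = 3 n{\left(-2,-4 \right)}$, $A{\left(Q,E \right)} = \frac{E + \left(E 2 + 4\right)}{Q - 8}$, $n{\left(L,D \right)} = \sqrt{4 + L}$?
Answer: $-2072 - 222 \sqrt{2} \approx -2386.0$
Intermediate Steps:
$A{\left(Q,E \right)} = \frac{4 + 3 E}{-8 + Q}$ ($A{\left(Q,E \right)} = \frac{E + \left(2 E + 4\right)}{-8 + Q} = \frac{E + \left(4 + 2 E\right)}{-8 + Q} = \frac{4 + 3 E}{-8 + Q}$)
$m{\left(s,B \right)} = 3 \sqrt{2}$ ($m{\left(s,B \right)} = 3 \sqrt{4 - 2} = 3 \sqrt{2}$)
$- 74 \left(A{\left(9,8 \right)} + m{\left(2,-4 \right)}\right) = - 74 \left(\frac{4 + 3 \cdot 8}{-8 + 9} + 3 \sqrt{2}\right) = - 74 \left(\frac{4 + 24}{1} + 3 \sqrt{2}\right) = - 74 \left(1 \cdot 28 + 3 \sqrt{2}\right) = - 74 \left(28 + 3 \sqrt{2}\right) = -2072 - 222 \sqrt{2}$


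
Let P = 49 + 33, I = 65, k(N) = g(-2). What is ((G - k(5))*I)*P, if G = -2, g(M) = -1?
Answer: -5330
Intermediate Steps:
k(N) = -1
P = 82
((G - k(5))*I)*P = ((-2 - 1*(-1))*65)*82 = ((-2 + 1)*65)*82 = -1*65*82 = -65*82 = -5330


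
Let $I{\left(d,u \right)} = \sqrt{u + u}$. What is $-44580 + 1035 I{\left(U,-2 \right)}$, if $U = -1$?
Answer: $-44580 + 2070 i \approx -44580.0 + 2070.0 i$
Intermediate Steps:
$I{\left(d,u \right)} = \sqrt{2} \sqrt{u}$ ($I{\left(d,u \right)} = \sqrt{2 u} = \sqrt{2} \sqrt{u}$)
$-44580 + 1035 I{\left(U,-2 \right)} = -44580 + 1035 \sqrt{2} \sqrt{-2} = -44580 + 1035 \sqrt{2} i \sqrt{2} = -44580 + 1035 \cdot 2 i = -44580 + 2070 i$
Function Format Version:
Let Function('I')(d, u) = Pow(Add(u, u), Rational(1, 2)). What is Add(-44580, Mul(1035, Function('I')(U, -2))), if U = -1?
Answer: Add(-44580, Mul(2070, I)) ≈ Add(-44580., Mul(2070.0, I))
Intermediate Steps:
Function('I')(d, u) = Mul(Pow(2, Rational(1, 2)), Pow(u, Rational(1, 2))) (Function('I')(d, u) = Pow(Mul(2, u), Rational(1, 2)) = Mul(Pow(2, Rational(1, 2)), Pow(u, Rational(1, 2))))
Add(-44580, Mul(1035, Function('I')(U, -2))) = Add(-44580, Mul(1035, Mul(Pow(2, Rational(1, 2)), Pow(-2, Rational(1, 2))))) = Add(-44580, Mul(1035, Mul(Pow(2, Rational(1, 2)), Mul(I, Pow(2, Rational(1, 2)))))) = Add(-44580, Mul(1035, Mul(2, I))) = Add(-44580, Mul(2070, I))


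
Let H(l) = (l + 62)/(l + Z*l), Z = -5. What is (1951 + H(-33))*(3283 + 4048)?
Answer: 1888179691/132 ≈ 1.4304e+7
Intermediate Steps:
H(l) = -(62 + l)/(4*l) (H(l) = (l + 62)/(l - 5*l) = (62 + l)/((-4*l)) = (62 + l)*(-1/(4*l)) = -(62 + l)/(4*l))
(1951 + H(-33))*(3283 + 4048) = (1951 + (1/4)*(-62 - 1*(-33))/(-33))*(3283 + 4048) = (1951 + (1/4)*(-1/33)*(-62 + 33))*7331 = (1951 + (1/4)*(-1/33)*(-29))*7331 = (1951 + 29/132)*7331 = (257561/132)*7331 = 1888179691/132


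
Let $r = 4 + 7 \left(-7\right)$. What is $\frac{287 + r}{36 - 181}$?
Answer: $- \frac{242}{145} \approx -1.669$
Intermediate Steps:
$r = -45$ ($r = 4 - 49 = -45$)
$\frac{287 + r}{36 - 181} = \frac{287 - 45}{36 - 181} = \frac{1}{-145} \cdot 242 = \left(- \frac{1}{145}\right) 242 = - \frac{242}{145}$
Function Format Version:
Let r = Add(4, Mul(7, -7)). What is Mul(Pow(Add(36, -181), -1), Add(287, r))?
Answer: Rational(-242, 145) ≈ -1.6690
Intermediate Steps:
r = -45 (r = Add(4, -49) = -45)
Mul(Pow(Add(36, -181), -1), Add(287, r)) = Mul(Pow(Add(36, -181), -1), Add(287, -45)) = Mul(Pow(-145, -1), 242) = Mul(Rational(-1, 145), 242) = Rational(-242, 145)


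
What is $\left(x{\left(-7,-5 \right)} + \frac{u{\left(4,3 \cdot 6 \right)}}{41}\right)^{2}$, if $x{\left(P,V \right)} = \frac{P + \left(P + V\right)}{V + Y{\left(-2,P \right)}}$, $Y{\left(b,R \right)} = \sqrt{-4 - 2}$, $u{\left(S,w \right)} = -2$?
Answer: $\frac{- 3076 \sqrt{6} + 591337 i}{1681 \left(10 \sqrt{6} + 19 i\right)} \approx 6.8408 + 9.0551 i$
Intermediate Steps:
$Y{\left(b,R \right)} = i \sqrt{6}$ ($Y{\left(b,R \right)} = \sqrt{-6} = i \sqrt{6}$)
$x{\left(P,V \right)} = \frac{V + 2 P}{V + i \sqrt{6}}$ ($x{\left(P,V \right)} = \frac{P + \left(P + V\right)}{V + i \sqrt{6}} = \frac{V + 2 P}{V + i \sqrt{6}}$)
$\left(x{\left(-7,-5 \right)} + \frac{u{\left(4,3 \cdot 6 \right)}}{41}\right)^{2} = \left(\frac{-5 + 2 \left(-7\right)}{-5 + i \sqrt{6}} - \frac{2}{41}\right)^{2} = \left(\frac{-5 - 14}{-5 + i \sqrt{6}} - \frac{2}{41}\right)^{2} = \left(\frac{1}{-5 + i \sqrt{6}} \left(-19\right) - \frac{2}{41}\right)^{2} = \left(- \frac{19}{-5 + i \sqrt{6}} - \frac{2}{41}\right)^{2} = \left(- \frac{2}{41} - \frac{19}{-5 + i \sqrt{6}}\right)^{2}$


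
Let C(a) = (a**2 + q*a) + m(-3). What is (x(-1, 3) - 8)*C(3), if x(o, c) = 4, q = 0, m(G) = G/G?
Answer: -40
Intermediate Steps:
m(G) = 1
C(a) = 1 + a**2 (C(a) = (a**2 + 0*a) + 1 = (a**2 + 0) + 1 = a**2 + 1 = 1 + a**2)
(x(-1, 3) - 8)*C(3) = (4 - 8)*(1 + 3**2) = -4*(1 + 9) = -4*10 = -40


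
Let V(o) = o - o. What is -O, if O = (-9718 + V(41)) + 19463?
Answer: -9745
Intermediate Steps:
V(o) = 0
O = 9745 (O = (-9718 + 0) + 19463 = -9718 + 19463 = 9745)
-O = -1*9745 = -9745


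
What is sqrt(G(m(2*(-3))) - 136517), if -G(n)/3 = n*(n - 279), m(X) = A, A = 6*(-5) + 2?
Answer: I*sqrt(162305) ≈ 402.87*I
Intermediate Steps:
A = -28 (A = -30 + 2 = -28)
m(X) = -28
G(n) = -3*n*(-279 + n) (G(n) = -3*n*(n - 279) = -3*n*(-279 + n))
sqrt(G(m(2*(-3))) - 136517) = sqrt(3*(-28)*(279 - 1*(-28)) - 136517) = sqrt(3*(-28)*(279 + 28) - 136517) = sqrt(3*(-28)*307 - 136517) = sqrt(-25788 - 136517) = sqrt(-162305) = I*sqrt(162305)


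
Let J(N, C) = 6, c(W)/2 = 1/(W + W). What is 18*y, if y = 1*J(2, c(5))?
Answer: 108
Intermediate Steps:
c(W) = 1/W (c(W) = 2/(W + W) = 2/((2*W)) = 2*(1/(2*W)) = 1/W)
y = 6 (y = 1*6 = 6)
18*y = 18*6 = 108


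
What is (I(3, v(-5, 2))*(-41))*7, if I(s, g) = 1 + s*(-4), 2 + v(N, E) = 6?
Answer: 3157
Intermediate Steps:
v(N, E) = 4 (v(N, E) = -2 + 6 = 4)
I(s, g) = 1 - 4*s
(I(3, v(-5, 2))*(-41))*7 = ((1 - 4*3)*(-41))*7 = ((1 - 12)*(-41))*7 = -11*(-41)*7 = 451*7 = 3157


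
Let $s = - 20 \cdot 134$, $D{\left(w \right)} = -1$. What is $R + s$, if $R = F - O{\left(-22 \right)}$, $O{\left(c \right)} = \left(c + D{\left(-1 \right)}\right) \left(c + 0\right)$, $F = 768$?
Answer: $-2418$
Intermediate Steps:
$O{\left(c \right)} = c \left(-1 + c\right)$ ($O{\left(c \right)} = \left(c - 1\right) \left(c + 0\right) = \left(-1 + c\right) c = c \left(-1 + c\right)$)
$R = 262$ ($R = 768 - - 22 \left(-1 - 22\right) = 768 - \left(-22\right) \left(-23\right) = 768 - 506 = 262$)
$s = -2680$ ($s = \left(-1\right) 2680 = -2680$)
$R + s = 262 - 2680 = -2418$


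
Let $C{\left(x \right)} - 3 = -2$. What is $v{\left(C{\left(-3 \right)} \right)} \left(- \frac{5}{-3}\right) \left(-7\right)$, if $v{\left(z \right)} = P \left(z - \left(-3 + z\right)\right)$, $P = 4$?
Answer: $-140$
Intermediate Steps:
$C{\left(x \right)} = 1$ ($C{\left(x \right)} = 3 - 2 = 1$)
$v{\left(z \right)} = 12$ ($v{\left(z \right)} = 4 \left(z - \left(-3 + z\right)\right) = 4 \cdot 3 = 12$)
$v{\left(C{\left(-3 \right)} \right)} \left(- \frac{5}{-3}\right) \left(-7\right) = 12 \left(- \frac{5}{-3}\right) \left(-7\right) = 12 \left(\left(-5\right) \left(- \frac{1}{3}\right)\right) \left(-7\right) = 12 \cdot \frac{5}{3} \left(-7\right) = 20 \left(-7\right) = -140$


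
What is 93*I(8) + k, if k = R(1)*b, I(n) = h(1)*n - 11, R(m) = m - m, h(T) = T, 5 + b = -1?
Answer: -279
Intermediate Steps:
b = -6 (b = -5 - 1 = -6)
R(m) = 0
I(n) = -11 + n (I(n) = 1*n - 11 = n - 11 = -11 + n)
k = 0 (k = 0*(-6) = 0)
93*I(8) + k = 93*(-11 + 8) + 0 = 93*(-3) + 0 = -279 + 0 = -279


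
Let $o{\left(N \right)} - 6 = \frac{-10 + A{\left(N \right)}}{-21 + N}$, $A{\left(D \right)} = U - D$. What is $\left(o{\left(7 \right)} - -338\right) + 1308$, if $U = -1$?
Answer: $\frac{11573}{7} \approx 1653.3$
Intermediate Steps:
$A{\left(D \right)} = -1 - D$
$o{\left(N \right)} = 6 + \frac{-11 - N}{-21 + N}$ ($o{\left(N \right)} = 6 + \frac{-10 - \left(1 + N\right)}{-21 + N} = 6 + \frac{-11 - N}{-21 + N}$)
$\left(o{\left(7 \right)} - -338\right) + 1308 = \left(\frac{-137 + 5 \cdot 7}{-21 + 7} - -338\right) + 1308 = \left(\frac{-137 + 35}{-14} + 338\right) + 1308 = \left(\left(- \frac{1}{14}\right) \left(-102\right) + 338\right) + 1308 = \left(\frac{51}{7} + 338\right) + 1308 = \frac{2417}{7} + 1308 = \frac{11573}{7}$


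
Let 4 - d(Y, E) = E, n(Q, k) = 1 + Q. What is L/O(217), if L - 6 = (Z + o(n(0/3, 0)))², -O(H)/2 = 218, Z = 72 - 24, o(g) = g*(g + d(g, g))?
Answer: -1355/218 ≈ -6.2156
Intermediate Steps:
d(Y, E) = 4 - E
o(g) = 4*g (o(g) = g*(g + (4 - g)) = g*4 = 4*g)
Z = 48
O(H) = -436 (O(H) = -2*218 = -436)
L = 2710 (L = 6 + (48 + 4*(1 + 0/3))² = 6 + (48 + 4*(1 + 0*(⅓)))² = 6 + (48 + 4*(1 + 0))² = 6 + (48 + 4*1)² = 6 + (48 + 4)² = 6 + 52² = 6 + 2704 = 2710)
L/O(217) = 2710/(-436) = 2710*(-1/436) = -1355/218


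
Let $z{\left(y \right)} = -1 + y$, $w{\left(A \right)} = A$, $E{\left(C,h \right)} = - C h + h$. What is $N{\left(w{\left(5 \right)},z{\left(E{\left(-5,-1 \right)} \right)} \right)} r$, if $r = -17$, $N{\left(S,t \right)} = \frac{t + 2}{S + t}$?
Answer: $- \frac{85}{2} \approx -42.5$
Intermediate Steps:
$E{\left(C,h \right)} = h - C h$ ($E{\left(C,h \right)} = - C h + h = h - C h$)
$N{\left(S,t \right)} = \frac{2 + t}{S + t}$
$N{\left(w{\left(5 \right)},z{\left(E{\left(-5,-1 \right)} \right)} \right)} r = \frac{2 - \left(2 + 5\right)}{5 - \left(2 + 5\right)} \left(-17\right) = \frac{2 - 7}{5 - 7} \left(-17\right) = \frac{1}{-2} \left(-5\right) \left(-17\right) = \left(- \frac{1}{2}\right) \left(-5\right) \left(-17\right) = \frac{5}{2} \left(-17\right) = - \frac{85}{2}$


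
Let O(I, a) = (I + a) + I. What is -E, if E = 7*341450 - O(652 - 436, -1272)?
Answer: -2390990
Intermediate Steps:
O(I, a) = a + 2*I
E = 2390990 (E = 7*341450 - (-1272 + 2*(652 - 436)) = 2390150 - (-1272 + 2*216) = 2390150 - (-1272 + 432) = 2390150 - 1*(-840) = 2390150 + 840 = 2390990)
-E = -1*2390990 = -2390990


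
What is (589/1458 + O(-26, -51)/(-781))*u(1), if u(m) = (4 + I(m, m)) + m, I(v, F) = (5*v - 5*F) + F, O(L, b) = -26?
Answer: 497917/189783 ≈ 2.6236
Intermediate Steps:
I(v, F) = -4*F + 5*v (I(v, F) = (-5*F + 5*v) + F = -4*F + 5*v)
u(m) = 4 + 2*m (u(m) = (4 + (-4*m + 5*m)) + m = (4 + m) + m = 4 + 2*m)
(589/1458 + O(-26, -51)/(-781))*u(1) = (589/1458 - 26/(-781))*(4 + 2*1) = (589*(1/1458) - 26*(-1/781))*(4 + 2) = (589/1458 + 26/781)*6 = (497917/1138698)*6 = 497917/189783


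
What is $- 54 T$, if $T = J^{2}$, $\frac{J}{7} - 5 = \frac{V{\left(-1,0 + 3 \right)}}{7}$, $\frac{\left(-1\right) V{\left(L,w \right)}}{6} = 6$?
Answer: $-54$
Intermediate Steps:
$V{\left(L,w \right)} = -36$ ($V{\left(L,w \right)} = \left(-6\right) 6 = -36$)
$J = -1$ ($J = 35 + 7 \left(- \frac{36}{7}\right) = 35 - 36 = -1$)
$T = 1$ ($T = \left(-1\right)^{2} = 1$)
$- 54 T = \left(-54\right) 1 = -54$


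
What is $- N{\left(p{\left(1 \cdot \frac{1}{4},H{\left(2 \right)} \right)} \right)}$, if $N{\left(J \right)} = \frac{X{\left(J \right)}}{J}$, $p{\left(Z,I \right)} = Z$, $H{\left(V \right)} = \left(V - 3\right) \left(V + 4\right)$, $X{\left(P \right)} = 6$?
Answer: $-24$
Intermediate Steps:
$H{\left(V \right)} = \left(-3 + V\right) \left(4 + V\right)$
$N{\left(J \right)} = \frac{6}{J}$
$- N{\left(p{\left(1 \cdot \frac{1}{4},H{\left(2 \right)} \right)} \right)} = - \frac{6}{1 \cdot \frac{1}{4}} = - 6 \frac{1}{\frac{1}{4}} = - 6 \cdot 4 = \left(-1\right) 24 = -24$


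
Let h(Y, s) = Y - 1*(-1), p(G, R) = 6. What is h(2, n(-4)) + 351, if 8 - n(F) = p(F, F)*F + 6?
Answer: 354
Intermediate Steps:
n(F) = 2 - 6*F (n(F) = 8 - (6*F + 6) = 8 - (6 + 6*F) = 8 + (-6 - 6*F) = 2 - 6*F)
h(Y, s) = 1 + Y (h(Y, s) = Y + 1 = 1 + Y)
h(2, n(-4)) + 351 = (1 + 2) + 351 = 3 + 351 = 354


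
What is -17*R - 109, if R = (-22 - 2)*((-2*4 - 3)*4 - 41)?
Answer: -34789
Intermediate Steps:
R = 2040 (R = -24*((-8 - 3)*4 - 41) = -24*(-11*4 - 41) = -24*(-44 - 41) = -24*(-85) = 2040)
-17*R - 109 = -17*2040 - 109 = -34680 - 109 = -34789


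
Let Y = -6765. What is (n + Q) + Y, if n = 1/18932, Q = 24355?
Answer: 333013881/18932 ≈ 17590.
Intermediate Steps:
n = 1/18932 ≈ 5.2821e-5
(n + Q) + Y = (1/18932 + 24355) - 6765 = 461088861/18932 - 6765 = 333013881/18932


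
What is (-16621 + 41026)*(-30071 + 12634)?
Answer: -425549985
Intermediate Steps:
(-16621 + 41026)*(-30071 + 12634) = 24405*(-17437) = -425549985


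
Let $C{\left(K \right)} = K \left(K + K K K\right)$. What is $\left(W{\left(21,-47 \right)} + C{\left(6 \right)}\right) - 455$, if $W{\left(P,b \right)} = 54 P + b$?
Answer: $1964$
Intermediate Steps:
$C{\left(K \right)} = K \left(K + K^{3}\right)$ ($C{\left(K \right)} = K \left(K + K^{2} K\right) = K \left(K + K^{3}\right)$)
$W{\left(P,b \right)} = b + 54 P$
$\left(W{\left(21,-47 \right)} + C{\left(6 \right)}\right) - 455 = \left(\left(-47 + 54 \cdot 21\right) + \left(6^{2} + 6^{4}\right)\right) - 455 = \left(\left(-47 + 1134\right) + \left(36 + 1296\right)\right) - 455 = \left(1087 + 1332\right) - 455 = 2419 - 455 = 1964$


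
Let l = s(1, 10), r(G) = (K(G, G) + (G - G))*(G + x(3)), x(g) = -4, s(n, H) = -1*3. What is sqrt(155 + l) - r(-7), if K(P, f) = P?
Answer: -77 + 2*sqrt(38) ≈ -64.671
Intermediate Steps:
s(n, H) = -3
r(G) = G*(-4 + G) (r(G) = (G + (G - G))*(G - 4) = (G + 0)*(-4 + G) = G*(-4 + G))
l = -3
sqrt(155 + l) - r(-7) = sqrt(155 - 3) - (-7)*(-4 - 7) = sqrt(152) - (-7)*(-11) = 2*sqrt(38) - 1*77 = 2*sqrt(38) - 77 = -77 + 2*sqrt(38)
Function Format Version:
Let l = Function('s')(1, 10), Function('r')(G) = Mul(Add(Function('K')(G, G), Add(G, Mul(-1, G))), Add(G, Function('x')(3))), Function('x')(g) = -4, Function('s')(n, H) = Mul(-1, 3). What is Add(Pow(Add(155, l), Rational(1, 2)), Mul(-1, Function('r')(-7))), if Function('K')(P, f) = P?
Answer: Add(-77, Mul(2, Pow(38, Rational(1, 2)))) ≈ -64.671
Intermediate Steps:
Function('s')(n, H) = -3
Function('r')(G) = Mul(G, Add(-4, G)) (Function('r')(G) = Mul(Add(G, Add(G, Mul(-1, G))), Add(G, -4)) = Mul(Add(G, 0), Add(-4, G)) = Mul(G, Add(-4, G)))
l = -3
Add(Pow(Add(155, l), Rational(1, 2)), Mul(-1, Function('r')(-7))) = Add(Pow(Add(155, -3), Rational(1, 2)), Mul(-1, Mul(-7, Add(-4, -7)))) = Add(Pow(152, Rational(1, 2)), Mul(-1, Mul(-7, -11))) = Add(Mul(2, Pow(38, Rational(1, 2))), Mul(-1, 77)) = Add(Mul(2, Pow(38, Rational(1, 2))), -77) = Add(-77, Mul(2, Pow(38, Rational(1, 2))))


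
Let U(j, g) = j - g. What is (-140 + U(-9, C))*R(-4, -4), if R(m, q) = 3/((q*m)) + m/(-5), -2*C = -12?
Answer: -2449/16 ≈ -153.06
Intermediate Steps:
C = 6 (C = -½*(-12) = 6)
R(m, q) = -m/5 + 3/(m*q) (R(m, q) = 3/((m*q)) + m*(-⅕) = 3*(1/(m*q)) - m/5 = 3/(m*q) - m/5 = -m/5 + 3/(m*q))
(-140 + U(-9, C))*R(-4, -4) = (-140 + (-9 - 1*6))*(-⅕*(-4) + 3/(-4*(-4))) = (-140 + (-9 - 6))*(⅘ + 3*(-¼)*(-¼)) = (-140 - 15)*(⅘ + 3/16) = -155*79/80 = -2449/16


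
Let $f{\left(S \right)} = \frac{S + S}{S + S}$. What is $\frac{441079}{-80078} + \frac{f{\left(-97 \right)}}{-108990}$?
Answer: $- \frac{12018320072}{2181925305} \approx -5.5081$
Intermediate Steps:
$f{\left(S \right)} = 1$ ($f{\left(S \right)} = \frac{2 S}{2 S} = 2 S \frac{1}{2 S} = 1$)
$\frac{441079}{-80078} + \frac{f{\left(-97 \right)}}{-108990} = \frac{441079}{-80078} + 1 \frac{1}{-108990} = 441079 \left(- \frac{1}{80078}\right) + 1 \left(- \frac{1}{108990}\right) = - \frac{441079}{80078} - \frac{1}{108990} = - \frac{12018320072}{2181925305}$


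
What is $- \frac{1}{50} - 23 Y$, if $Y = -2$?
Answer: $\frac{2299}{50} \approx 45.98$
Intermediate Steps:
$- \frac{1}{50} - 23 Y = - \frac{1}{50} - -46 = \left(-1\right) \frac{1}{50} + 46 = - \frac{1}{50} + 46 = \frac{2299}{50}$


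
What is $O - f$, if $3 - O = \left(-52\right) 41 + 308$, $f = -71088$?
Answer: $72915$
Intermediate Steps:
$O = 1827$ ($O = 3 - \left(\left(-52\right) 41 + 308\right) = 3 - \left(-2132 + 308\right) = 3 - -1824 = 3 + 1824 = 1827$)
$O - f = 1827 - -71088 = 1827 + 71088 = 72915$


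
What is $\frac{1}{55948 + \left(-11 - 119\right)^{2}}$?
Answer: $\frac{1}{72848} \approx 1.3727 \cdot 10^{-5}$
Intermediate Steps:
$\frac{1}{55948 + \left(-11 - 119\right)^{2}} = \frac{1}{55948 + \left(-130\right)^{2}} = \frac{1}{55948 + 16900} = \frac{1}{72848}$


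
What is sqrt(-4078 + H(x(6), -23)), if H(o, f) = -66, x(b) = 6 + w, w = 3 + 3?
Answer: 4*I*sqrt(259) ≈ 64.374*I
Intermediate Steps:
w = 6
x(b) = 12 (x(b) = 6 + 6 = 12)
sqrt(-4078 + H(x(6), -23)) = sqrt(-4078 - 66) = sqrt(-4144) = 4*I*sqrt(259)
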